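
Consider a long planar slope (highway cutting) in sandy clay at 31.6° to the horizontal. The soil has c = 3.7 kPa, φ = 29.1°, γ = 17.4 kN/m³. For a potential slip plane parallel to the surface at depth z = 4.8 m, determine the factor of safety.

FS = 1.00

For an infinite slope with a slip plane parallel to the surface (no pore pressure): FS = [c + γz cos²β tanφ] / [γz sinβ cosβ].
γz = 17.4·4.8 = 83.52 kN/m²
Numerator = 3.7 + 83.52·cos²31.6°·tan29.1° = 3.7 + 83.52·0.7254·0.5566 = 37.423 kPa
Denominator = 83.52·sin31.6°·cos31.6° = 83.52·0.5240·0.8517 = 37.274 kPa
FS = 37.423 / 37.274 = 1.004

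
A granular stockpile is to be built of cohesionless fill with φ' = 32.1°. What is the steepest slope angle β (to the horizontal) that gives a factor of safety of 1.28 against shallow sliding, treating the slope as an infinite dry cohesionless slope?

β = 26.1°

For an infinite dry cohesionless slope FS = tanφ'/tanβ, so tanβ = tanφ' / FS.
tanβ = tan32.1° / 1.28 = 0.6273 / 1.28 = 0.4901
β = arctan(0.4901) = 26.11°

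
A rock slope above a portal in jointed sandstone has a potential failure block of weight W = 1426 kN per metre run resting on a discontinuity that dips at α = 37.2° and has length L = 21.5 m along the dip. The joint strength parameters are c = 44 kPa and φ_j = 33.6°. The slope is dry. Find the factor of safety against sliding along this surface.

Resolving the block weight along and normal to the plane and applying the Mohr–Coulomb strength on the joint:
N' = W cosα = 1426·cos37.2° = 1135.9 kN/m
Driving force T = W sinα = 1426·sin37.2° = 862.2 kN/m
Resisting force R = c·L + N'·tanφ_j = 44·21.5 + 1135.9·tan33.6° = 946.0 + 754.7 = 1700.7 kN/m
FS = R / T = 1700.7 / 862.2 = 1.973

FS = 1.97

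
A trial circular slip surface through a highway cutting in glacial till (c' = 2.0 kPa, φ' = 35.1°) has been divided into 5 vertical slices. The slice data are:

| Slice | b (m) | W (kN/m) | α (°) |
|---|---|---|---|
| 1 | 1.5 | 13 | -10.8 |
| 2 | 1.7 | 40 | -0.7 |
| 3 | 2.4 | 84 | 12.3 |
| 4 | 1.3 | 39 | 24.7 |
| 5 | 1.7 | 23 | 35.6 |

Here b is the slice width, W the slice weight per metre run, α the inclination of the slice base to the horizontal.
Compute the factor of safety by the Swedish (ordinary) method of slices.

Ordinary method of slices: FS = Σ[c'·Δl_i + (W_i cosα_i)·tanφ'] / Σ W_i sinα_i, with Δl_i = b_i / cosα_i.
Slice 1: Δl = 1.5/cos(-10.8°) = 1.527 m; N'_1 = 13·cos(-10.8°) = 12.8; c'Δl = 3.05; W sinα = -2.4
Slice 2: Δl = 1.7/cos(-0.7°) = 1.700 m; N'_2 = 40·cos(-0.7°) = 40.0; c'Δl = 3.40; W sinα = -0.5
Slice 3: Δl = 2.4/cos12.3° = 2.456 m; N'_3 = 84·cos12.3° = 82.1; c'Δl = 4.91; W sinα = 17.9
Slice 4: Δl = 1.3/cos24.7° = 1.431 m; N'_4 = 39·cos24.7° = 35.4; c'Δl = 2.86; W sinα = 16.3
Slice 5: Δl = 1.7/cos35.6° = 2.091 m; N'_5 = 23·cos35.6° = 18.7; c'Δl = 4.18; W sinα = 13.4
Σc'Δl = 18.4 kN/m; ΣN' = 189.0 kN/m; ΣW sinα = 44.7 kN/m
Resisting = 18.4 + 189.0·tan35.1° = 18.4 + 132.8 = 151.2 kN/m
FS = 151.2 / 44.7 = 3.386

FS = 3.39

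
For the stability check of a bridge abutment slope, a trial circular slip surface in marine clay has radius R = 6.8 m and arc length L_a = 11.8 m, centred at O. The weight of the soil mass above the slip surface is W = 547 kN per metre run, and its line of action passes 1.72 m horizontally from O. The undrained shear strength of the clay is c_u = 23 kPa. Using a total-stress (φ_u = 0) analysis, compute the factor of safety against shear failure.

FS = 1.96

Taking moments about the centre O, the resisting moment is provided by the undrained shear strength acting along the arc:
M_R = c_u·L_a·R = 23·11.80·6.8 = 1845.5 kN·m/m
M_D = W·d = 547·1.72 = 940.8 kN·m/m
FS = M_R / M_D = 1845.5 / 940.8 = 1.962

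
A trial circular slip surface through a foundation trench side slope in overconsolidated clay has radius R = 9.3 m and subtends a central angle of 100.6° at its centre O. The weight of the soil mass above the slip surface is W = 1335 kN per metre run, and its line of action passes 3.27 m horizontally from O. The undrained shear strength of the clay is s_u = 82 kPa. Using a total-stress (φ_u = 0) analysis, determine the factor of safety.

FS = 2.85

Taking moments about the centre O, the resisting moment is provided by the undrained shear strength acting along the arc:
Arc length L_a = R·θ = 9.3·(100.6°·π/180) = 9.3·1.7558 = 16.33 m
M_R = s_u·L_a·R = 82·16.33·9.3 = 12452.5 kN·m/m
M_D = W·d = 1335·3.27 = 4365.4 kN·m/m
FS = M_R / M_D = 12452.5 / 4365.4 = 2.853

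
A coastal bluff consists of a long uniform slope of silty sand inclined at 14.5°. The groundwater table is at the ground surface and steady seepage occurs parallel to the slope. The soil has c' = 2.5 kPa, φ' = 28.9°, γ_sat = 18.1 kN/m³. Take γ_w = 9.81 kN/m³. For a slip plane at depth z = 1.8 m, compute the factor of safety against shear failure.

With seepage parallel to the slope and the water table at the surface, the effective normal stress on the slip plane uses the buoyant unit weight γ' = γ_sat − γ_w while the driving shear stress uses γ_sat:
FS = [c' + γ' z cos²β tanφ'] / [γ_sat z sinβ cosβ]
γ' = 18.1 − 9.81 = 8.29 kN/m³
Numerator = 2.5 + 8.29·1.8·cos²14.5°·tan28.9° = 2.5 + 8.29·1.8·0.9373·0.5520 = 10.221 kPa
Denominator = 18.1·1.8·sin14.5°·cos14.5° = 18.1·1.8·0.2504·0.9681 = 7.898 kPa
FS = 10.221 / 7.898 = 1.294

FS = 1.29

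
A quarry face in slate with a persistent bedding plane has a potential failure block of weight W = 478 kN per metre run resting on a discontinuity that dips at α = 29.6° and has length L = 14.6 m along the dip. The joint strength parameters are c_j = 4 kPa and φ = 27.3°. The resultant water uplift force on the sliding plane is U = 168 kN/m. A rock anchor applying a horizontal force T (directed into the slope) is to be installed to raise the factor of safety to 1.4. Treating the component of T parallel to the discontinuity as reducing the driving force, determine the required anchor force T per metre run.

Resolving forces along and normal to the sliding plane, with the horizontal anchor force T adding T·sinα to the effective normal force and T·cosα acting up the plane against the driving force:
FS = [c_jL + (W cosα − U + T sinα) tanφ] / [W sinα − T cosα]
Without the anchor: N' = 247.6 kN/m, driving T_d = 236.1 kN/m, resisting R = 4·14.6 + 247.6·tan27.3° = 186.2 kN/m, FS = 0.79.
Setting FS = 1.4 and solving for T:
1.4·(236.1 − T cos29.6°) = 186.2 + T sin29.6°·tan27.3°
T·(sin29.6°·tan27.3° + 1.4·cos29.6°) = 1.4·236.1 − 186.2
T·(0.4939·0.5161 + 1.4·0.8695) = 330.5 − 186.2 = 144.3
T·1.4722 = 144.3
T = 98.0 kN/m

T = 98 kN/m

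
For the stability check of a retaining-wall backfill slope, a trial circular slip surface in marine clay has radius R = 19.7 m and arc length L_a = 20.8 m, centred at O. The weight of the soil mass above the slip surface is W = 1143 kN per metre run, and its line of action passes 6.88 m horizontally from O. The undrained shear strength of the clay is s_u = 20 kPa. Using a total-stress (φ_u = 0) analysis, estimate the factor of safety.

Taking moments about the centre O, the resisting moment is provided by the undrained shear strength acting along the arc:
M_R = s_u·L_a·R = 20·20.80·19.7 = 8195.2 kN·m/m
M_D = W·d = 1143·6.88 = 7863.8 kN·m/m
FS = M_R / M_D = 8195.2 / 7863.8 = 1.042

FS = 1.04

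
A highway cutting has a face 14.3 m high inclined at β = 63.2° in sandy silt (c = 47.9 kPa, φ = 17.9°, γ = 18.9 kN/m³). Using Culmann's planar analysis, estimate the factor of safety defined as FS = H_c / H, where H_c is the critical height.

H_c = (4c/γ) · sinβ cosφ / [1 − cos(β − φ)]
    = (4·47.9/18.9) · sin63.2°·cos17.9° / [1 − cos45.3°]
    = 10.138 · 0.8494 / 0.2966 = 29.03 m
FS = H_c / H = 29.03 / 14.3 = 2.030

FS = 2.03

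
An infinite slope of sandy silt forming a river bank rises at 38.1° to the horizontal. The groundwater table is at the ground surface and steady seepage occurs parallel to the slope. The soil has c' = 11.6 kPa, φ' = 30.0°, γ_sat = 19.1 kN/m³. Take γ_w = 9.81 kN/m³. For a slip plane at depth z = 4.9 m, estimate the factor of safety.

With seepage parallel to the slope and the water table at the surface, the effective normal stress on the slip plane uses the buoyant unit weight γ' = γ_sat − γ_w while the driving shear stress uses γ_sat:
FS = [c' + γ' z cos²β tanφ'] / [γ_sat z sinβ cosβ]
γ' = 19.1 − 9.81 = 9.29 kN/m³
Numerator = 11.6 + 9.29·4.9·cos²38.1°·tan30.0° = 11.6 + 9.29·4.9·0.6193·0.5774 = 27.875 kPa
Denominator = 19.1·4.9·sin38.1°·cos38.1° = 19.1·4.9·0.6170·0.7869 = 45.444 kPa
FS = 27.875 / 45.444 = 0.613

FS = 0.61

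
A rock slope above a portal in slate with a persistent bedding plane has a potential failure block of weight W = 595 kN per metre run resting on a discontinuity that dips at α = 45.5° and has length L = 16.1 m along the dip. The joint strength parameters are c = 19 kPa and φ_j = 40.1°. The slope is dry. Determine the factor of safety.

FS = 1.55

Resolving the block weight along and normal to the plane and applying the Mohr–Coulomb strength on the joint:
N' = W cosα = 595·cos45.5° = 417.0 kN/m
Driving force T = W sinα = 595·sin45.5° = 424.4 kN/m
Resisting force R = c·L + N'·tanφ_j = 19·16.1 + 417.0·tan40.1° = 305.9 + 351.2 = 657.1 kN/m
FS = R / T = 657.1 / 424.4 = 1.548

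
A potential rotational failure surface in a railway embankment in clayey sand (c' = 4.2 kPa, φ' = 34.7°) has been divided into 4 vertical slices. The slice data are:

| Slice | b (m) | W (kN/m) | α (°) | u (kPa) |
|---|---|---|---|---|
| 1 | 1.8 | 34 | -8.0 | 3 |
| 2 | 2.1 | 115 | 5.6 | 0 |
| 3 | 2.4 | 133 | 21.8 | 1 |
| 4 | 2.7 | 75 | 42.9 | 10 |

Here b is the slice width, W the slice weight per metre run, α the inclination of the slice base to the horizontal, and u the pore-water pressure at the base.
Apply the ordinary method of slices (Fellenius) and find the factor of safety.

Ordinary method of slices: FS = Σ[c'·Δl_i + (W_i cosα_i − u_i·Δl_i)·tanφ'] / Σ W_i sinα_i, with Δl_i = b_i / cosα_i.
Slice 1: Δl = 1.8/cos(-8.0°) = 1.818 m; N'_1 = 34·cos(-8.0°) − 3·1.818 = 28.2; c'Δl = 7.63; W sinα = -4.7
Slice 2: Δl = 2.1/cos5.6° = 2.110 m; N'_2 = 115·cos5.6° − 0·2.110 = 114.5; c'Δl = 8.86; W sinα = 11.2
Slice 3: Δl = 2.4/cos21.8° = 2.585 m; N'_3 = 133·cos21.8° − 1·2.585 = 120.9; c'Δl = 10.86; W sinα = 49.4
Slice 4: Δl = 2.7/cos42.9° = 3.686 m; N'_4 = 75·cos42.9° − 10·3.686 = 18.1; c'Δl = 15.48; W sinα = 51.1
Σc'Δl = 42.8 kN/m; ΣN' = 281.7 kN/m; ΣW sinα = 106.9 kN/m
Resisting = 42.8 + 281.7·tan34.7° = 42.8 + 195.0 = 237.9 kN/m
FS = 237.9 / 106.9 = 2.224

FS = 2.22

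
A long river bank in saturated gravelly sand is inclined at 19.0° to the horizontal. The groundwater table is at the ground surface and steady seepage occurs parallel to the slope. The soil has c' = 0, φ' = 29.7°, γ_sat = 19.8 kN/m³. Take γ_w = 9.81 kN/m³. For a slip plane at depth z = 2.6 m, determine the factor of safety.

FS = 0.84

With seepage parallel to the slope and the water table at the surface, the effective normal stress on the slip plane uses the buoyant unit weight γ' = γ_sat − γ_w while the driving shear stress uses γ_sat:
FS = [c' + γ' z cos²β tanφ'] / [γ_sat z sinβ cosβ]
(For c' = 0 this reduces to FS = (γ'/γ_sat)·tanφ'/tanβ.)
γ' = 19.8 − 9.81 = 9.99 kN/m³
Numerator = 0.0 + 9.99·2.6·cos²19.0°·tan29.7° = 0.0 + 9.99·2.6·0.8940·0.5704 = 13.245 kPa
Denominator = 19.8·2.6·sin19.0°·cos19.0° = 19.8·2.6·0.3256·0.9455 = 15.847 kPa
FS = 13.245 / 15.847 = 0.836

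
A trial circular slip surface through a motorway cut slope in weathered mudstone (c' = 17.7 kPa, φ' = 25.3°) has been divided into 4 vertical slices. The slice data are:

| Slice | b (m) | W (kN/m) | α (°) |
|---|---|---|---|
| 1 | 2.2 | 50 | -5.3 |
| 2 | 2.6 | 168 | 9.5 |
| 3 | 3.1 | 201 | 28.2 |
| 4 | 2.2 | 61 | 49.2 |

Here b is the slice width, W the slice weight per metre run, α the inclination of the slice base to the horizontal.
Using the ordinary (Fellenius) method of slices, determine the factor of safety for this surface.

FS = 2.51

Ordinary method of slices: FS = Σ[c'·Δl_i + (W_i cosα_i)·tanφ'] / Σ W_i sinα_i, with Δl_i = b_i / cosα_i.
Slice 1: Δl = 2.2/cos(-5.3°) = 2.209 m; N'_1 = 50·cos(-5.3°) = 49.8; c'Δl = 39.11; W sinα = -4.6
Slice 2: Δl = 2.6/cos9.5° = 2.636 m; N'_2 = 168·cos9.5° = 165.7; c'Δl = 46.66; W sinα = 27.7
Slice 3: Δl = 3.1/cos28.2° = 3.518 m; N'_3 = 201·cos28.2° = 177.1; c'Δl = 62.26; W sinα = 95.0
Slice 4: Δl = 2.2/cos49.2° = 3.367 m; N'_4 = 61·cos49.2° = 39.9; c'Δl = 59.59; W sinα = 46.2
Σc'Δl = 207.6 kN/m; ΣN' = 432.5 kN/m; ΣW sinα = 164.3 kN/m
Resisting = 207.6 + 432.5·tan25.3° = 207.6 + 204.4 = 412.1 kN/m
FS = 412.1 / 164.3 = 2.508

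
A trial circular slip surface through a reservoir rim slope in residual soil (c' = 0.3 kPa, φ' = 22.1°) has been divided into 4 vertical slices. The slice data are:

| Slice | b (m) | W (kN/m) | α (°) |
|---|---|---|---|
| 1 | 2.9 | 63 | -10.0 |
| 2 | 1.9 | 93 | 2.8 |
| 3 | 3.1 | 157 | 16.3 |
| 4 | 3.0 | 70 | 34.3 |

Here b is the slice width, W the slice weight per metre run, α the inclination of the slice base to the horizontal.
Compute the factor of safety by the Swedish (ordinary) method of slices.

FS = 1.96

Ordinary method of slices: FS = Σ[c'·Δl_i + (W_i cosα_i)·tanφ'] / Σ W_i sinα_i, with Δl_i = b_i / cosα_i.
Slice 1: Δl = 2.9/cos(-10.0°) = 2.945 m; N'_1 = 63·cos(-10.0°) = 62.0; c'Δl = 0.88; W sinα = -10.9
Slice 2: Δl = 1.9/cos2.8° = 1.902 m; N'_2 = 93·cos2.8° = 92.9; c'Δl = 0.57; W sinα = 4.5
Slice 3: Δl = 3.1/cos16.3° = 3.230 m; N'_3 = 157·cos16.3° = 150.7; c'Δl = 0.97; W sinα = 44.1
Slice 4: Δl = 3.0/cos34.3° = 3.632 m; N'_4 = 70·cos34.3° = 57.8; c'Δl = 1.09; W sinα = 39.4
Σc'Δl = 3.5 kN/m; ΣN' = 363.4 kN/m; ΣW sinα = 77.1 kN/m
Resisting = 3.5 + 363.4·tan22.1° = 3.5 + 147.6 = 151.1 kN/m
FS = 151.1 / 77.1 = 1.959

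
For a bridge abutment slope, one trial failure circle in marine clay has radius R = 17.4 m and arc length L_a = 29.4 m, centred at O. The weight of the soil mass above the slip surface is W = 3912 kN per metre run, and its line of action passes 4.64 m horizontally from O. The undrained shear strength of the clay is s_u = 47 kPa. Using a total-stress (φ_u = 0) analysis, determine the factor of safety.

FS = 1.32

Taking moments about the centre O, the resisting moment is provided by the undrained shear strength acting along the arc:
M_R = s_u·L_a·R = 47·29.40·17.4 = 24043.3 kN·m/m
M_D = W·d = 3912·4.64 = 18151.7 kN·m/m
FS = M_R / M_D = 24043.3 / 18151.7 = 1.325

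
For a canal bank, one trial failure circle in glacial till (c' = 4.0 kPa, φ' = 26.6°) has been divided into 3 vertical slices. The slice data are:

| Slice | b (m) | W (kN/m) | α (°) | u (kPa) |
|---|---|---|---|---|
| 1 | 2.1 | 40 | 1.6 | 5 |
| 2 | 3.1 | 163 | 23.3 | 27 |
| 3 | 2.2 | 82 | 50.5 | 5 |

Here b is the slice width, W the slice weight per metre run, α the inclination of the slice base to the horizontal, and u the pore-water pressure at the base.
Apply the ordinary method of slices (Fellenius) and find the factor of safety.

FS = 0.76

Ordinary method of slices: FS = Σ[c'·Δl_i + (W_i cosα_i − u_i·Δl_i)·tanφ'] / Σ W_i sinα_i, with Δl_i = b_i / cosα_i.
Slice 1: Δl = 2.1/cos1.6° = 2.101 m; N'_1 = 40·cos1.6° − 5·2.101 = 29.5; c'Δl = 8.40; W sinα = 1.1
Slice 2: Δl = 3.1/cos23.3° = 3.375 m; N'_2 = 163·cos23.3° − 27·3.375 = 58.6; c'Δl = 13.50; W sinα = 64.5
Slice 3: Δl = 2.2/cos50.5° = 3.459 m; N'_3 = 82·cos50.5° − 5·3.459 = 34.9; c'Δl = 13.83; W sinα = 63.3
Σc'Δl = 35.7 kN/m; ΣN' = 122.9 kN/m; ΣW sinα = 128.9 kN/m
Resisting = 35.7 + 122.9·tan26.6° = 35.7 + 61.6 = 97.3 kN/m
FS = 97.3 / 128.9 = 0.755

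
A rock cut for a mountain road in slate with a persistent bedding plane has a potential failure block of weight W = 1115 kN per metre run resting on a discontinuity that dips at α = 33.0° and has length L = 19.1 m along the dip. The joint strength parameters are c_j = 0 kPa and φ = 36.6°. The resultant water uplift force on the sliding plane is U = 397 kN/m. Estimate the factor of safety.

Resolving the block weight along and normal to the plane and applying the Mohr–Coulomb strength on the joint:
N' = W cosα − U = 1115·cos33.0° − 397 = 538.1 kN/m
Driving force T = W sinα = 1115·sin33.0° = 607.3 kN/m
Resisting force R = c_j·L + N'·tanφ = 0·19.1 + 538.1·tan36.6° = 0.0 + 399.6 = 399.6 kN/m
FS = R / T = 399.6 / 607.3 = 0.658

FS = 0.66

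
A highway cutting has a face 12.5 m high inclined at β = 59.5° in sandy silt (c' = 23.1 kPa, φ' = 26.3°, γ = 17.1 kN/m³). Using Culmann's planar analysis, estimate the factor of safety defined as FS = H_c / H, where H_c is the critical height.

FS = 2.05

H_c = (4c'/γ) · sinβ cosφ' / [1 − cos(β − φ')]
    = (4·23.1/17.1) · sin59.5°·cos26.3° / [1 − cos33.2°]
    = 5.404 · 0.7724 / 0.1632 = 25.57 m
FS = H_c / H = 25.57 / 12.5 = 2.046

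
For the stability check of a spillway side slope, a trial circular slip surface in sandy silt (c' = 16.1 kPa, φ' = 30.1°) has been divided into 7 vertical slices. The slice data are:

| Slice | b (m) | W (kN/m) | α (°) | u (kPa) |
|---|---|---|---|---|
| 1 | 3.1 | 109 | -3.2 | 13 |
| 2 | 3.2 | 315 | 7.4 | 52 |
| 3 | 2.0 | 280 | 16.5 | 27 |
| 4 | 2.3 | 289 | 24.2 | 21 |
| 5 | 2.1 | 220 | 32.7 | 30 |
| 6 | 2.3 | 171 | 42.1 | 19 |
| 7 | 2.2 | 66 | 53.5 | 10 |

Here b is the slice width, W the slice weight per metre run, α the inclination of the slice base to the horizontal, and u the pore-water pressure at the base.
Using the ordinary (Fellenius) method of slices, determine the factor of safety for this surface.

FS = 1.54

Ordinary method of slices: FS = Σ[c'·Δl_i + (W_i cosα_i − u_i·Δl_i)·tanφ'] / Σ W_i sinα_i, with Δl_i = b_i / cosα_i.
Slice 1: Δl = 3.1/cos(-3.2°) = 3.105 m; N'_1 = 109·cos(-3.2°) − 13·3.105 = 68.5; c'Δl = 49.99; W sinα = -6.1
Slice 2: Δl = 3.2/cos7.4° = 3.227 m; N'_2 = 315·cos7.4° − 52·3.227 = 144.6; c'Δl = 51.95; W sinα = 40.6
Slice 3: Δl = 2.0/cos16.5° = 2.086 m; N'_3 = 280·cos16.5° − 27·2.086 = 212.2; c'Δl = 33.58; W sinα = 79.5
Slice 4: Δl = 2.3/cos24.2° = 2.522 m; N'_4 = 289·cos24.2° − 21·2.522 = 210.6; c'Δl = 40.60; W sinα = 118.5
Slice 5: Δl = 2.1/cos32.7° = 2.496 m; N'_5 = 220·cos32.7° − 30·2.496 = 110.3; c'Δl = 40.18; W sinα = 118.9
Slice 6: Δl = 2.3/cos42.1° = 3.100 m; N'_6 = 171·cos42.1° − 19·3.100 = 68.0; c'Δl = 49.91; W sinα = 114.6
Slice 7: Δl = 2.2/cos53.5° = 3.699 m; N'_7 = 66·cos53.5° − 10·3.699 = 2.3; c'Δl = 59.55; W sinα = 53.1
Σc'Δl = 325.8 kN/m; ΣN' = 816.4 kN/m; ΣW sinα = 519.0 kN/m
Resisting = 325.8 + 816.4·tan30.1° = 325.8 + 473.2 = 799.0 kN/m
FS = 799.0 / 519.0 = 1.539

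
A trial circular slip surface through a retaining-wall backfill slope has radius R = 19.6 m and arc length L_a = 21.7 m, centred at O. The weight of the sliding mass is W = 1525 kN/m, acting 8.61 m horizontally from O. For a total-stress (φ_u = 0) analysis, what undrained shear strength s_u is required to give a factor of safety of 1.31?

s_u = 40.4 kPa

FS = s_u·L_a·R / (W·d), so s_u = FS·W·d / (L_a·R).
s_u = 1.31·1525·8.61 / (21.70·19.6) = 17200.6 / 425.32 = 40.44 kPa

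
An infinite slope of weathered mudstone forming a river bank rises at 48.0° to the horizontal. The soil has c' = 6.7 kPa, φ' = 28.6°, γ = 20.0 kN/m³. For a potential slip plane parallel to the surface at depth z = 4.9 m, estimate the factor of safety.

For an infinite slope with a slip plane parallel to the surface (no pore pressure): FS = [c' + γz cos²β tanφ'] / [γz sinβ cosβ].
γz = 20.0·4.9 = 98.00 kN/m²
Numerator = 6.7 + 98.00·cos²48.0°·tan28.6° = 6.7 + 98.00·0.4477·0.5452 = 30.623 kPa
Denominator = 98.00·sin48.0°·cos48.0° = 98.00·0.7431·0.6691 = 48.732 kPa
FS = 30.623 / 48.732 = 0.628

FS = 0.63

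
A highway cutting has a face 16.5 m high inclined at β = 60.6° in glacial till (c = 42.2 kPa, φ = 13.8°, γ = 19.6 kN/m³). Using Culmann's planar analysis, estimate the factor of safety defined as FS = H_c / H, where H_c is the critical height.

FS = 1.40

H_c = (4c/γ) · sinβ cosφ / [1 − cos(β − φ)]
    = (4·42.2/19.6) · sin60.6°·cos13.8° / [1 − cos46.8°]
    = 8.612 · 0.8461 / 0.3155 = 23.10 m
FS = H_c / H = 23.10 / 16.5 = 1.400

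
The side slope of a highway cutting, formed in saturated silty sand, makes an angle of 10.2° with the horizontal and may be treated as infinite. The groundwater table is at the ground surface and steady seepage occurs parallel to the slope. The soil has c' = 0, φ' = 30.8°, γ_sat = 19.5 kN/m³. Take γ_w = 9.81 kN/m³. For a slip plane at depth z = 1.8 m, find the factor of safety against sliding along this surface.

With seepage parallel to the slope and the water table at the surface, the effective normal stress on the slip plane uses the buoyant unit weight γ' = γ_sat − γ_w while the driving shear stress uses γ_sat:
FS = [c' + γ' z cos²β tanφ'] / [γ_sat z sinβ cosβ]
(For c' = 0 this reduces to FS = (γ'/γ_sat)·tanφ'/tanβ.)
γ' = 19.5 − 9.81 = 9.69 kN/m³
Numerator = 0.0 + 9.69·1.8·cos²10.2°·tan30.8° = 0.0 + 9.69·1.8·0.9686·0.5961 = 10.071 kPa
Denominator = 19.5·1.8·sin10.2°·cos10.2° = 19.5·1.8·0.1771·0.9842 = 6.117 kPa
FS = 10.071 / 6.117 = 1.646

FS = 1.65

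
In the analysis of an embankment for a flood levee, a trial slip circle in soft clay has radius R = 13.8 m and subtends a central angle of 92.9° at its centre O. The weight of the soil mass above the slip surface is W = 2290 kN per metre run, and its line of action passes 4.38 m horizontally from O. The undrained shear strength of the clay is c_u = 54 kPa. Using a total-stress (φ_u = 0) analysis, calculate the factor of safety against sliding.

Taking moments about the centre O, the resisting moment is provided by the undrained shear strength acting along the arc:
Arc length L_a = R·θ = 13.8·(92.9°·π/180) = 13.8·1.6214 = 22.38 m
M_R = c_u·L_a·R = 54·22.38·13.8 = 16674.2 kN·m/m
M_D = W·d = 2290·4.38 = 10030.2 kN·m/m
FS = M_R / M_D = 16674.2 / 10030.2 = 1.662

FS = 1.66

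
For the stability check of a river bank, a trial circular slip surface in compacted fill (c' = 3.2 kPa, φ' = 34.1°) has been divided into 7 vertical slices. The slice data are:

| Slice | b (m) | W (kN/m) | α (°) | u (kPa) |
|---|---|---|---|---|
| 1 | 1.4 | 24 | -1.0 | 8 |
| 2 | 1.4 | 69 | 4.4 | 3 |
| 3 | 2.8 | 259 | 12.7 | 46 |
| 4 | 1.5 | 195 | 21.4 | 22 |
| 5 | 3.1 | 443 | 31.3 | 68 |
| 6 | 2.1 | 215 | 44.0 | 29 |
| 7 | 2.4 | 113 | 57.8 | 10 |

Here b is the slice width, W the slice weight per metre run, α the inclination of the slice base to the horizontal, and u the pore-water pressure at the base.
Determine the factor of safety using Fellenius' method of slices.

Ordinary method of slices: FS = Σ[c'·Δl_i + (W_i cosα_i − u_i·Δl_i)·tanφ'] / Σ W_i sinα_i, with Δl_i = b_i / cosα_i.
Slice 1: Δl = 1.4/cos(-1.0°) = 1.400 m; N'_1 = 24·cos(-1.0°) − 8·1.400 = 12.8; c'Δl = 4.48; W sinα = -0.4
Slice 2: Δl = 1.4/cos4.4° = 1.404 m; N'_2 = 69·cos4.4° − 3·1.404 = 64.6; c'Δl = 4.49; W sinα = 5.3
Slice 3: Δl = 2.8/cos12.7° = 2.870 m; N'_3 = 259·cos12.7° − 46·2.870 = 120.6; c'Δl = 9.18; W sinα = 56.9
Slice 4: Δl = 1.5/cos21.4° = 1.611 m; N'_4 = 195·cos21.4° − 22·1.611 = 146.1; c'Δl = 5.16; W sinα = 71.2
Slice 5: Δl = 3.1/cos31.3° = 3.628 m; N'_5 = 443·cos31.3° − 68·3.628 = 131.8; c'Δl = 11.61; W sinα = 230.1
Slice 6: Δl = 2.1/cos44.0° = 2.919 m; N'_6 = 215·cos44.0° − 29·2.919 = 70.0; c'Δl = 9.34; W sinα = 149.4
Slice 7: Δl = 2.4/cos57.8° = 4.504 m; N'_7 = 113·cos57.8° − 10·4.504 = 15.2; c'Δl = 14.41; W sinα = 95.6
Σc'Δl = 58.7 kN/m; ΣN' = 561.1 kN/m; ΣW sinα = 608.1 kN/m
Resisting = 58.7 + 561.1·tan34.1° = 58.7 + 379.9 = 438.6 kN/m
FS = 438.6 / 608.1 = 0.721

FS = 0.72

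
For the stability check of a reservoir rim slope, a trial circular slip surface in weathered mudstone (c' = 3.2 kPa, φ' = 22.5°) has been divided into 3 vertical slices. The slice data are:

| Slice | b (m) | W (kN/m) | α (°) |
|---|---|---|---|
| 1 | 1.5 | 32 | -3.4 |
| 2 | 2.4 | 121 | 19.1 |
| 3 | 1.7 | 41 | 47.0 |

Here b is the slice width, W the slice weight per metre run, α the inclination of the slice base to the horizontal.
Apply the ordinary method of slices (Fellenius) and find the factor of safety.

FS = 1.38

Ordinary method of slices: FS = Σ[c'·Δl_i + (W_i cosα_i)·tanφ'] / Σ W_i sinα_i, with Δl_i = b_i / cosα_i.
Slice 1: Δl = 1.5/cos(-3.4°) = 1.503 m; N'_1 = 32·cos(-3.4°) = 31.9; c'Δl = 4.81; W sinα = -1.9
Slice 2: Δl = 2.4/cos19.1° = 2.540 m; N'_2 = 121·cos19.1° = 114.3; c'Δl = 8.13; W sinα = 39.6
Slice 3: Δl = 1.7/cos47.0° = 2.493 m; N'_3 = 41·cos47.0° = 28.0; c'Δl = 7.98; W sinα = 30.0
Σc'Δl = 20.9 kN/m; ΣN' = 174.2 kN/m; ΣW sinα = 67.7 kN/m
Resisting = 20.9 + 174.2·tan22.5° = 20.9 + 72.2 = 93.1 kN/m
FS = 93.1 / 67.7 = 1.375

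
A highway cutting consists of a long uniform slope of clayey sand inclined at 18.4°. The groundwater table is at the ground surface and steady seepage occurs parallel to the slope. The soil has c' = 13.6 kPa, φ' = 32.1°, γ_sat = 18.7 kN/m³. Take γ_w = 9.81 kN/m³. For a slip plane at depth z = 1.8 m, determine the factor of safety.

FS = 2.25

With seepage parallel to the slope and the water table at the surface, the effective normal stress on the slip plane uses the buoyant unit weight γ' = γ_sat − γ_w while the driving shear stress uses γ_sat:
FS = [c' + γ' z cos²β tanφ'] / [γ_sat z sinβ cosβ]
γ' = 18.7 − 9.81 = 8.89 kN/m³
Numerator = 13.6 + 8.89·1.8·cos²18.4°·tan32.1° = 13.6 + 8.89·1.8·0.9004·0.6273 = 22.638 kPa
Denominator = 18.7·1.8·sin18.4°·cos18.4° = 18.7·1.8·0.3156·0.9489 = 10.082 kPa
FS = 22.638 / 10.082 = 2.245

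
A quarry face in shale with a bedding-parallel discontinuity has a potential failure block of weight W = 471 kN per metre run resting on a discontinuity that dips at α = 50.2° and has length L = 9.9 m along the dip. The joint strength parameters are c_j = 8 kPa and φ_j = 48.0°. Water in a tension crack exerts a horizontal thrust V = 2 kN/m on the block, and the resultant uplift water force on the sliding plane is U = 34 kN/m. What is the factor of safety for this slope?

FS = 1.03

Resolving the block weight along and normal to the plane and applying the Mohr–Coulomb strength on the joint:
N' = W cosα − U − V sinα = 471·cos50.2° − 34 − 2·sin50.2° = 266.0 kN/m
Driving force T = W sinα + V cosα = 471·sin50.2° + 2·cos50.2° = 363.1 kN/m
Resisting force R = c_j·L + N'·tanφ_j = 8·9.9 + 266.0·tan48.0° = 79.2 + 295.4 = 374.6 kN/m
FS = R / T = 374.6 / 363.1 = 1.031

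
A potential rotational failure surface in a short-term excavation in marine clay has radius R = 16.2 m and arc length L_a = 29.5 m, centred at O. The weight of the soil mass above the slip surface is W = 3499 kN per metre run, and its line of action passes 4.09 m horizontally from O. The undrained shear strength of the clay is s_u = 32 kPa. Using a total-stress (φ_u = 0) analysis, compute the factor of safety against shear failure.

Taking moments about the centre O, the resisting moment is provided by the undrained shear strength acting along the arc:
M_R = s_u·L_a·R = 32·29.50·16.2 = 15292.8 kN·m/m
M_D = W·d = 3499·4.09 = 14310.9 kN·m/m
FS = M_R / M_D = 15292.8 / 14310.9 = 1.069

FS = 1.07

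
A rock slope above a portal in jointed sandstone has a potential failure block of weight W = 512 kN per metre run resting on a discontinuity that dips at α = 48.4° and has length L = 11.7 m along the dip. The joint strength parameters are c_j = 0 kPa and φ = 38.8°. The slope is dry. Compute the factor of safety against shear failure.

FS = 0.71

Resolving the block weight along and normal to the plane and applying the Mohr–Coulomb strength on the joint:
N' = W cosα = 512·cos48.4° = 339.9 kN/m
Driving force T = W sinα = 512·sin48.4° = 382.9 kN/m
Resisting force R = c_j·L + N'·tanφ = 0·11.7 + 339.9·tan38.8° = 0.0 + 273.3 = 273.3 kN/m
FS = R / T = 273.3 / 382.9 = 0.714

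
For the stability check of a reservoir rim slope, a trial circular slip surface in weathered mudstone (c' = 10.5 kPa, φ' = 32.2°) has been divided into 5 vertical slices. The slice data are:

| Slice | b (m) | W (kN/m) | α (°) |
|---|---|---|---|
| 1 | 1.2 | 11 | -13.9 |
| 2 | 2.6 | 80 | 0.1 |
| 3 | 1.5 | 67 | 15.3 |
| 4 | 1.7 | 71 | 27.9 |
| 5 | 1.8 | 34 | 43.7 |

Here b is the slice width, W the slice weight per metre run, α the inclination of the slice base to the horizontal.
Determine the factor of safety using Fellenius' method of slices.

FS = 3.56

Ordinary method of slices: FS = Σ[c'·Δl_i + (W_i cosα_i)·tanφ'] / Σ W_i sinα_i, with Δl_i = b_i / cosα_i.
Slice 1: Δl = 1.2/cos(-13.9°) = 1.236 m; N'_1 = 11·cos(-13.9°) = 10.7; c'Δl = 12.98; W sinα = -2.6
Slice 2: Δl = 2.6/cos0.1° = 2.600 m; N'_2 = 80·cos0.1° = 80.0; c'Δl = 27.30; W sinα = 0.1
Slice 3: Δl = 1.5/cos15.3° = 1.555 m; N'_3 = 67·cos15.3° = 64.6; c'Δl = 16.33; W sinα = 17.7
Slice 4: Δl = 1.7/cos27.9° = 1.924 m; N'_4 = 71·cos27.9° = 62.7; c'Δl = 20.20; W sinα = 33.2
Slice 5: Δl = 1.8/cos43.7° = 2.490 m; N'_5 = 34·cos43.7° = 24.6; c'Δl = 26.14; W sinα = 23.5
Σc'Δl = 102.9 kN/m; ΣN' = 242.6 kN/m; ΣW sinα = 71.9 kN/m
Resisting = 102.9 + 242.6·tan32.2° = 102.9 + 152.8 = 255.7 kN/m
FS = 255.7 / 71.9 = 3.557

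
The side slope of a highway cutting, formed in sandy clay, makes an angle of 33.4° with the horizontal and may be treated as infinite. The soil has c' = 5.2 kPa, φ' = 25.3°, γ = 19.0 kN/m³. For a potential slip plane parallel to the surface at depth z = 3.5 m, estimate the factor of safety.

FS = 0.89

For an infinite slope with a slip plane parallel to the surface (no pore pressure): FS = [c' + γz cos²β tanφ'] / [γz sinβ cosβ].
γz = 19.0·3.5 = 66.50 kN/m²
Numerator = 5.2 + 66.50·cos²33.4°·tan25.3° = 5.2 + 66.50·0.6970·0.4727 = 27.109 kPa
Denominator = 66.50·sin33.4°·cos33.4° = 66.50·0.5505·0.8348 = 30.561 kPa
FS = 27.109 / 30.561 = 0.887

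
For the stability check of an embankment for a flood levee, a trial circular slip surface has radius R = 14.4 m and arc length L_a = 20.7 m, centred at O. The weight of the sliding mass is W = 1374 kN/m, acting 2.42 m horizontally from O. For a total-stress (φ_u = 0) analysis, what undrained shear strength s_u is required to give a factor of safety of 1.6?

FS = s_u·L_a·R / (W·d), so s_u = FS·W·d / (L_a·R).
s_u = 1.6·1374·2.42 / (20.70·14.4) = 5320.1 / 298.08 = 17.85 kPa

s_u = 17.8 kPa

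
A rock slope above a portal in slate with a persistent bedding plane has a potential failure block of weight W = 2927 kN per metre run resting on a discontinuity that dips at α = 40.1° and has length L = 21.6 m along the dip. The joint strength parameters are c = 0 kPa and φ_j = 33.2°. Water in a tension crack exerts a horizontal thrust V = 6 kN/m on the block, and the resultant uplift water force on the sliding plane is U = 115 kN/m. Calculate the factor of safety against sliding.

FS = 0.73

Resolving the block weight along and normal to the plane and applying the Mohr–Coulomb strength on the joint:
N' = W cosα − U − V sinα = 2927·cos40.1° − 115 − 6·sin40.1° = 2120.1 kN/m
Driving force T = W sinα + V cosα = 2927·sin40.1° + 6·cos40.1° = 1889.9 kN/m
Resisting force R = c·L + N'·tanφ_j = 0·21.6 + 2120.1·tan33.2° = 0.0 + 1387.3 = 1387.3 kN/m
FS = R / T = 1387.3 / 1889.9 = 0.734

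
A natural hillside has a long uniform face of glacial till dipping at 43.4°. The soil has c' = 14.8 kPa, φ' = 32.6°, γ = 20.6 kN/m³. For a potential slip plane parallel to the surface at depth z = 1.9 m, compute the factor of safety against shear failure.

For an infinite slope with a slip plane parallel to the surface (no pore pressure): FS = [c' + γz cos²β tanφ'] / [γz sinβ cosβ].
γz = 20.6·1.9 = 39.14 kN/m²
Numerator = 14.8 + 39.14·cos²43.4°·tan32.6° = 14.8 + 39.14·0.5279·0.6395 = 28.014 kPa
Denominator = 39.14·sin43.4°·cos43.4° = 39.14·0.6871·0.7266 = 19.539 kPa
FS = 28.014 / 19.539 = 1.434

FS = 1.43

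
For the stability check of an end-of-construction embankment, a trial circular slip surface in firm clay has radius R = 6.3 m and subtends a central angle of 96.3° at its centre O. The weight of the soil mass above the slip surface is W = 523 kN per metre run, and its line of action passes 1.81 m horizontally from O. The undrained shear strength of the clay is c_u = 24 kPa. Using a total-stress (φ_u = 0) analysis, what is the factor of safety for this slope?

Taking moments about the centre O, the resisting moment is provided by the undrained shear strength acting along the arc:
Arc length L_a = R·θ = 6.3·(96.3°·π/180) = 6.3·1.6808 = 10.59 m
M_R = c_u·L_a·R = 24·10.59·6.3 = 1601.0 kN·m/m
M_D = W·d = 523·1.81 = 946.6 kN·m/m
FS = M_R / M_D = 1601.0 / 946.6 = 1.691

FS = 1.69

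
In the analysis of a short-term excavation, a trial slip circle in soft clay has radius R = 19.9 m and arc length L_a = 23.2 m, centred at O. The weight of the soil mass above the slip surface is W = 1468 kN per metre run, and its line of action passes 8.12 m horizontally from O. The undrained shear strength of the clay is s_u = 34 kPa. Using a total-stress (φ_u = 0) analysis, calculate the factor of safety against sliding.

Taking moments about the centre O, the resisting moment is provided by the undrained shear strength acting along the arc:
M_R = s_u·L_a·R = 34·23.20·19.9 = 15697.1 kN·m/m
M_D = W·d = 1468·8.12 = 11920.2 kN·m/m
FS = M_R / M_D = 15697.1 / 11920.2 = 1.317

FS = 1.32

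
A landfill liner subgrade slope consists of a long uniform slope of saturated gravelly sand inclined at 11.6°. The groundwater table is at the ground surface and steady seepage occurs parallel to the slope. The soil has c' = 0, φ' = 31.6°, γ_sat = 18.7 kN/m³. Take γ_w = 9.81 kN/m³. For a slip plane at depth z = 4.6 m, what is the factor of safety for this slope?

With seepage parallel to the slope and the water table at the surface, the effective normal stress on the slip plane uses the buoyant unit weight γ' = γ_sat − γ_w while the driving shear stress uses γ_sat:
FS = [c' + γ' z cos²β tanφ'] / [γ_sat z sinβ cosβ]
(For c' = 0 this reduces to FS = (γ'/γ_sat)·tanφ'/tanβ.)
γ' = 18.7 − 9.81 = 8.89 kN/m³
Numerator = 0.0 + 8.89·4.6·cos²11.6°·tan31.6° = 0.0 + 8.89·4.6·0.9596·0.6152 = 24.141 kPa
Denominator = 18.7·4.6·sin11.6°·cos11.6° = 18.7·4.6·0.2011·0.9796 = 16.943 kPa
FS = 24.141 / 16.943 = 1.425

FS = 1.42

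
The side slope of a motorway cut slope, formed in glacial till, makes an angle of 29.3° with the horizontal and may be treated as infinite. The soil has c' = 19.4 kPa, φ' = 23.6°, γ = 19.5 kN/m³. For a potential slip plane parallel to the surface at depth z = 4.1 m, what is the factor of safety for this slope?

For an infinite slope with a slip plane parallel to the surface (no pore pressure): FS = [c' + γz cos²β tanφ'] / [γz sinβ cosβ].
γz = 19.5·4.1 = 79.95 kN/m²
Numerator = 19.4 + 79.95·cos²29.3°·tan23.6° = 19.4 + 79.95·0.7605·0.4369 = 45.964 kPa
Denominator = 79.95·sin29.3°·cos29.3° = 79.95·0.4894·0.8721 = 34.121 kPa
FS = 45.964 / 34.121 = 1.347

FS = 1.35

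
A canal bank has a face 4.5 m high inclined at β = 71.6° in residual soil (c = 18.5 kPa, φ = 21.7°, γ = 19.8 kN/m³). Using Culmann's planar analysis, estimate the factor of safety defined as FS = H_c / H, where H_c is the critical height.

FS = 2.06

H_c = (4c/γ) · sinβ cosφ / [1 − cos(β − φ)]
    = (4·18.5/19.8) · sin71.6°·cos21.7° / [1 − cos49.9°]
    = 3.737 · 0.8816 / 0.3559 = 9.26 m
FS = H_c / H = 9.26 / 4.5 = 2.058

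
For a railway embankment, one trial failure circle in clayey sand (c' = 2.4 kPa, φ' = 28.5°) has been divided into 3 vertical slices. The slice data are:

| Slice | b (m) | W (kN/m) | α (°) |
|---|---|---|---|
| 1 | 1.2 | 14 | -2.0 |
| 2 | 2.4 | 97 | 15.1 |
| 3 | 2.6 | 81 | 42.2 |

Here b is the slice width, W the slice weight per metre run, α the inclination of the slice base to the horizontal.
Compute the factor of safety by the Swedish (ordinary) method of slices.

FS = 1.37

Ordinary method of slices: FS = Σ[c'·Δl_i + (W_i cosα_i)·tanφ'] / Σ W_i sinα_i, with Δl_i = b_i / cosα_i.
Slice 1: Δl = 1.2/cos(-2.0°) = 1.201 m; N'_1 = 14·cos(-2.0°) = 14.0; c'Δl = 2.88; W sinα = -0.5
Slice 2: Δl = 2.4/cos15.1° = 2.486 m; N'_2 = 97·cos15.1° = 93.7; c'Δl = 5.97; W sinα = 25.3
Slice 3: Δl = 2.6/cos42.2° = 3.510 m; N'_3 = 81·cos42.2° = 60.0; c'Δl = 8.42; W sinα = 54.4
Σc'Δl = 17.3 kN/m; ΣN' = 167.6 kN/m; ΣW sinα = 79.2 kN/m
Resisting = 17.3 + 167.6·tan28.5° = 17.3 + 91.0 = 108.3 kN/m
FS = 108.3 / 79.2 = 1.368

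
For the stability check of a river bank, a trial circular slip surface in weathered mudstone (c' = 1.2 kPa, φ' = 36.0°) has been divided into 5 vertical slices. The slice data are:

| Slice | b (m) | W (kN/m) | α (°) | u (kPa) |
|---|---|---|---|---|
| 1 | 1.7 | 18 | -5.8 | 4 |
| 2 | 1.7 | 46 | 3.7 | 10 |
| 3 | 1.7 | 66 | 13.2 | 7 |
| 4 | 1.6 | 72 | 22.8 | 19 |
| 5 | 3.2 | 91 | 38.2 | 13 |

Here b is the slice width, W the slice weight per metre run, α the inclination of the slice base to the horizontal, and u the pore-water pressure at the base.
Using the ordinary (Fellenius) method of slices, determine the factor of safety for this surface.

Ordinary method of slices: FS = Σ[c'·Δl_i + (W_i cosα_i − u_i·Δl_i)·tanφ'] / Σ W_i sinα_i, with Δl_i = b_i / cosα_i.
Slice 1: Δl = 1.7/cos(-5.8°) = 1.709 m; N'_1 = 18·cos(-5.8°) − 4·1.709 = 11.1; c'Δl = 2.05; W sinα = -1.8
Slice 2: Δl = 1.7/cos3.7° = 1.704 m; N'_2 = 46·cos3.7° − 10·1.704 = 28.9; c'Δl = 2.04; W sinα = 3.0
Slice 3: Δl = 1.7/cos13.2° = 1.746 m; N'_3 = 66·cos13.2° − 7·1.746 = 52.0; c'Δl = 2.10; W sinα = 15.1
Slice 4: Δl = 1.6/cos22.8° = 1.736 m; N'_4 = 72·cos22.8° − 19·1.736 = 33.4; c'Δl = 2.08; W sinα = 27.9
Slice 5: Δl = 3.2/cos38.2° = 4.072 m; N'_5 = 91·cos38.2° − 13·4.072 = 18.6; c'Δl = 4.89; W sinα = 56.3
Σc'Δl = 13.2 kN/m; ΣN' = 143.9 kN/m; ΣW sinα = 100.4 kN/m
Resisting = 13.2 + 143.9·tan36.0° = 13.2 + 104.6 = 117.7 kN/m
FS = 117.7 / 100.4 = 1.173

FS = 1.17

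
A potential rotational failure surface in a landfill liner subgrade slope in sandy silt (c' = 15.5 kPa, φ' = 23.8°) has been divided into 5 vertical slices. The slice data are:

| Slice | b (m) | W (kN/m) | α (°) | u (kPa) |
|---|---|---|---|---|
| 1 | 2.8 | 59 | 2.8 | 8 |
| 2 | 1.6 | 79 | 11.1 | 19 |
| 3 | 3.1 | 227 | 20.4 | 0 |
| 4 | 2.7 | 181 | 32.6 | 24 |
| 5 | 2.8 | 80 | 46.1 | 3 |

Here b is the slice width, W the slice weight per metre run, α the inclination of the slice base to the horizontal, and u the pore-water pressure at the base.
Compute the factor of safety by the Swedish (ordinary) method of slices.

FS = 1.65

Ordinary method of slices: FS = Σ[c'·Δl_i + (W_i cosα_i − u_i·Δl_i)·tanφ'] / Σ W_i sinα_i, with Δl_i = b_i / cosα_i.
Slice 1: Δl = 2.8/cos2.8° = 2.803 m; N'_1 = 59·cos2.8° − 8·2.803 = 36.5; c'Δl = 43.45; W sinα = 2.9
Slice 2: Δl = 1.6/cos11.1° = 1.631 m; N'_2 = 79·cos11.1° − 19·1.631 = 46.5; c'Δl = 25.27; W sinα = 15.2
Slice 3: Δl = 3.1/cos20.4° = 3.307 m; N'_3 = 227·cos20.4° − 0·3.307 = 212.8; c'Δl = 51.27; W sinα = 79.1
Slice 4: Δl = 2.7/cos32.6° = 3.205 m; N'_4 = 181·cos32.6° − 24·3.205 = 75.6; c'Δl = 49.68; W sinα = 97.5
Slice 5: Δl = 2.8/cos46.1° = 4.038 m; N'_5 = 80·cos46.1° − 3·4.038 = 43.4; c'Δl = 62.59; W sinα = 57.6
Σc'Δl = 232.3 kN/m; ΣN' = 414.7 kN/m; ΣW sinα = 252.4 kN/m
Resisting = 232.3 + 414.7·tan23.8° = 232.3 + 182.9 = 415.2 kN/m
FS = 415.2 / 252.4 = 1.645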